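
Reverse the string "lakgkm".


Input: lakgkm
Reading characters right to left:
  Position 5: 'm'
  Position 4: 'k'
  Position 3: 'g'
  Position 2: 'k'
  Position 1: 'a'
  Position 0: 'l'
Reversed: mkgkal

mkgkal


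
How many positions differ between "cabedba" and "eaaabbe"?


Comparing "cabedba" and "eaaabbe" position by position:
  Position 0: 'c' vs 'e' => DIFFER
  Position 1: 'a' vs 'a' => same
  Position 2: 'b' vs 'a' => DIFFER
  Position 3: 'e' vs 'a' => DIFFER
  Position 4: 'd' vs 'b' => DIFFER
  Position 5: 'b' vs 'b' => same
  Position 6: 'a' vs 'e' => DIFFER
Positions that differ: 5

5


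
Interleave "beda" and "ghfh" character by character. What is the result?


Interleaving "beda" and "ghfh":
  Position 0: 'b' from first, 'g' from second => "bg"
  Position 1: 'e' from first, 'h' from second => "eh"
  Position 2: 'd' from first, 'f' from second => "df"
  Position 3: 'a' from first, 'h' from second => "ah"
Result: bgehdfah

bgehdfah


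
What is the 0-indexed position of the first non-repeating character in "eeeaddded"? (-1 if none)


Input: eeeaddded
Character frequencies:
  'a': 1
  'd': 4
  'e': 4
Scanning left to right for freq == 1:
  Position 0 ('e'): freq=4, skip
  Position 1 ('e'): freq=4, skip
  Position 2 ('e'): freq=4, skip
  Position 3 ('a'): unique! => answer = 3

3


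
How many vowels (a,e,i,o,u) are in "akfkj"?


Input: akfkj
Checking each character:
  'a' at position 0: vowel (running total: 1)
  'k' at position 1: consonant
  'f' at position 2: consonant
  'k' at position 3: consonant
  'j' at position 4: consonant
Total vowels: 1

1


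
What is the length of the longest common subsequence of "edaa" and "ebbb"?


LCS of "edaa" and "ebbb"
DP table:
           e    b    b    b
      0    0    0    0    0
  e   0    1    1    1    1
  d   0    1    1    1    1
  a   0    1    1    1    1
  a   0    1    1    1    1
LCS length = dp[4][4] = 1

1


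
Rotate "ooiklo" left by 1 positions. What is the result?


Input: "ooiklo", rotate left by 1
First 1 characters: "o"
Remaining characters: "oiklo"
Concatenate remaining + first: "oiklo" + "o" = "oikloo"

oikloo


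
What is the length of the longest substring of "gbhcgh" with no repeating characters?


Input: "gbhcgh"
Sliding window (track last position of each char):
  Position 0 ('g'): window [0,0] length 1 -- new best
  Position 1 ('b'): window [0,1] length 2 -- new best
  Position 2 ('h'): window [0,2] length 3 -- new best
  Position 3 ('c'): window [0,3] length 4 -- new best
  Position 4 ('g'): repeat (last at 0), move window start to 1
  Position 4 ('g'): window [1,4] length 4
  Position 5 ('h'): repeat (last at 2), move window start to 3
  Position 5 ('h'): window [3,5] length 3
Longest substring with no repeats: "gbhc" with length 4

4


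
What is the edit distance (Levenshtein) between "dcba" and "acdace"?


Computing edit distance: "dcba" -> "acdace"
DP table:
           a    c    d    a    c    e
      0    1    2    3    4    5    6
  d   1    1    2    2    3    4    5
  c   2    2    1    2    3    3    4
  b   3    3    2    2    3    4    4
  a   4    3    3    3    2    3    4
Edit distance = dp[4][6] = 4

4


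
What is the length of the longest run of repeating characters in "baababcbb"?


Input: "baababcbb"
Scanning for longest run:
  Position 1 ('a'): new char, reset run to 1
  Position 2 ('a'): continues run of 'a', length=2
  Position 3 ('b'): new char, reset run to 1
  Position 4 ('a'): new char, reset run to 1
  Position 5 ('b'): new char, reset run to 1
  Position 6 ('c'): new char, reset run to 1
  Position 7 ('b'): new char, reset run to 1
  Position 8 ('b'): continues run of 'b', length=2
Longest run: 'a' with length 2

2


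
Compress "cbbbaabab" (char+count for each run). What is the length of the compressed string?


Input: cbbbaabab
Runs:
  'c' x 1 => "c1"
  'b' x 3 => "b3"
  'a' x 2 => "a2"
  'b' x 1 => "b1"
  'a' x 1 => "a1"
  'b' x 1 => "b1"
Compressed: "c1b3a2b1a1b1"
Compressed length: 12

12


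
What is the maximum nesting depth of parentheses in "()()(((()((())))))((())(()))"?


Input: "()()(((()((())))))((())(()))"
Tracking depth:
  Position 0 '(': depth becomes 1
  Position 1 ')': depth becomes 0
  Position 2 '(': depth becomes 1
  Position 3 ')': depth becomes 0
  Position 4 '(': depth becomes 1
  Position 5 '(': depth becomes 2
  Position 6 '(': depth becomes 3
  Position 7 '(': depth becomes 4
  Position 8 ')': depth becomes 3
  Position 9 '(': depth becomes 4
  Position 10 '(': depth becomes 5
  Position 11 '(': depth becomes 6
  Position 12 ')': depth becomes 5
  Position 13 ')': depth becomes 4
  Position 14 ')': depth becomes 3
  Position 15 ')': depth becomes 2
  Position 16 ')': depth becomes 1
  Position 17 ')': depth becomes 0
  Position 18 '(': depth becomes 1
  Position 19 '(': depth becomes 2
  Position 20 '(': depth becomes 3
  Position 21 ')': depth becomes 2
  Position 22 ')': depth becomes 1
  Position 23 '(': depth becomes 2
  Position 24 '(': depth becomes 3
  Position 25 ')': depth becomes 2
  Position 26 ')': depth becomes 1
  Position 27 ')': depth becomes 0
Maximum depth reached: 6

6


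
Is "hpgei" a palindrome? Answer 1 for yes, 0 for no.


Input: hpgei
Reversed: iegph
  Compare pos 0 ('h') with pos 4 ('i'): MISMATCH
  Compare pos 1 ('p') with pos 3 ('e'): MISMATCH
Result: not a palindrome

0


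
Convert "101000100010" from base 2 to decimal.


Input: "101000100010" in base 2
Positional expansion:
  Digit '1' (value 1) x 2^11 = 2048
  Digit '0' (value 0) x 2^10 = 0
  Digit '1' (value 1) x 2^9 = 512
  Digit '0' (value 0) x 2^8 = 0
  Digit '0' (value 0) x 2^7 = 0
  Digit '0' (value 0) x 2^6 = 0
  Digit '1' (value 1) x 2^5 = 32
  Digit '0' (value 0) x 2^4 = 0
  Digit '0' (value 0) x 2^3 = 0
  Digit '0' (value 0) x 2^2 = 0
  Digit '1' (value 1) x 2^1 = 2
  Digit '0' (value 0) x 2^0 = 0
Sum = 2594

2594


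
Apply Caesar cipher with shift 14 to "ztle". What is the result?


Caesar cipher: shift "ztle" by 14
  'z' (pos 25) + 14 = pos 13 = 'n'
  't' (pos 19) + 14 = pos 7 = 'h'
  'l' (pos 11) + 14 = pos 25 = 'z'
  'e' (pos 4) + 14 = pos 18 = 's'
Result: nhzs

nhzs


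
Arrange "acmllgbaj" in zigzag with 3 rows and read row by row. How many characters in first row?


Zigzag "acmllgbaj" into 3 rows:
Placing characters:
  'a' => row 0
  'c' => row 1
  'm' => row 2
  'l' => row 1
  'l' => row 0
  'g' => row 1
  'b' => row 2
  'a' => row 1
  'j' => row 0
Rows:
  Row 0: "alj"
  Row 1: "clga"
  Row 2: "mb"
First row length: 3

3


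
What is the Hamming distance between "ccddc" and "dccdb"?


Comparing "ccddc" and "dccdb" position by position:
  Position 0: 'c' vs 'd' => differ
  Position 1: 'c' vs 'c' => same
  Position 2: 'd' vs 'c' => differ
  Position 3: 'd' vs 'd' => same
  Position 4: 'c' vs 'b' => differ
Total differences (Hamming distance): 3

3


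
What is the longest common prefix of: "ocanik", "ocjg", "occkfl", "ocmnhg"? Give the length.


Words: ocanik, ocjg, occkfl, ocmnhg
  Position 0: all 'o' => match
  Position 1: all 'c' => match
  Position 2: ('a', 'j', 'c', 'm') => mismatch, stop
LCP = "oc" (length 2)

2


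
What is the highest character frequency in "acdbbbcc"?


Input: acdbbbcc
Character counts:
  'a': 1
  'b': 3
  'c': 3
  'd': 1
Maximum frequency: 3

3


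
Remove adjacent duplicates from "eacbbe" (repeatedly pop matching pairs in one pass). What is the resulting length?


Input: eacbbe
Stack-based adjacent duplicate removal:
  Read 'e': push. Stack: e
  Read 'a': push. Stack: ea
  Read 'c': push. Stack: eac
  Read 'b': push. Stack: eacb
  Read 'b': matches stack top 'b' => pop. Stack: eac
  Read 'e': push. Stack: eace
Final stack: "eace" (length 4)

4


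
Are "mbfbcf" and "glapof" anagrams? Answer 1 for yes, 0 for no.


Strings: "mbfbcf", "glapof"
Sorted first:  bbcffm
Sorted second: afglop
Differ at position 0: 'b' vs 'a' => not anagrams

0


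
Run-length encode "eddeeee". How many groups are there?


Input: eddeeee
Scanning for consecutive runs:
  Group 1: 'e' x 1 (positions 0-0)
  Group 2: 'd' x 2 (positions 1-2)
  Group 3: 'e' x 4 (positions 3-6)
Total groups: 3

3


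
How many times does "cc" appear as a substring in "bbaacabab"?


Searching for "cc" in "bbaacabab"
Scanning each position:
  Position 0: "bb" => no
  Position 1: "ba" => no
  Position 2: "aa" => no
  Position 3: "ac" => no
  Position 4: "ca" => no
  Position 5: "ab" => no
  Position 6: "ba" => no
  Position 7: "ab" => no
Total occurrences: 0

0


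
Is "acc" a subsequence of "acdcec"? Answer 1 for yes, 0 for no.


Check if "acc" is a subsequence of "acdcec"
Greedy scan:
  Position 0 ('a'): matches sub[0] = 'a'
  Position 1 ('c'): matches sub[1] = 'c'
  Position 2 ('d'): no match needed
  Position 3 ('c'): matches sub[2] = 'c'
  Position 4 ('e'): no match needed
  Position 5 ('c'): no match needed
All 3 characters matched => is a subsequence

1


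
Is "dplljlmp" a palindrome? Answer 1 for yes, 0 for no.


Input: dplljlmp
Reversed: pmljllpd
  Compare pos 0 ('d') with pos 7 ('p'): MISMATCH
  Compare pos 1 ('p') with pos 6 ('m'): MISMATCH
  Compare pos 2 ('l') with pos 5 ('l'): match
  Compare pos 3 ('l') with pos 4 ('j'): MISMATCH
Result: not a palindrome

0


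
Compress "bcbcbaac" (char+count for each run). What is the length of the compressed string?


Input: bcbcbaac
Runs:
  'b' x 1 => "b1"
  'c' x 1 => "c1"
  'b' x 1 => "b1"
  'c' x 1 => "c1"
  'b' x 1 => "b1"
  'a' x 2 => "a2"
  'c' x 1 => "c1"
Compressed: "b1c1b1c1b1a2c1"
Compressed length: 14

14


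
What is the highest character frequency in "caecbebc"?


Input: caecbebc
Character counts:
  'a': 1
  'b': 2
  'c': 3
  'e': 2
Maximum frequency: 3

3


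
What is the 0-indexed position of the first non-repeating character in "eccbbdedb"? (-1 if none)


Input: eccbbdedb
Character frequencies:
  'b': 3
  'c': 2
  'd': 2
  'e': 2
Scanning left to right for freq == 1:
  Position 0 ('e'): freq=2, skip
  Position 1 ('c'): freq=2, skip
  Position 2 ('c'): freq=2, skip
  Position 3 ('b'): freq=3, skip
  Position 4 ('b'): freq=3, skip
  Position 5 ('d'): freq=2, skip
  Position 6 ('e'): freq=2, skip
  Position 7 ('d'): freq=2, skip
  Position 8 ('b'): freq=3, skip
  No unique character found => answer = -1

-1


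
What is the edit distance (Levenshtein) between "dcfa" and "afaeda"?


Computing edit distance: "dcfa" -> "afaeda"
DP table:
           a    f    a    e    d    a
      0    1    2    3    4    5    6
  d   1    1    2    3    4    4    5
  c   2    2    2    3    4    5    5
  f   3    3    2    3    4    5    6
  a   4    3    3    2    3    4    5
Edit distance = dp[4][6] = 5

5


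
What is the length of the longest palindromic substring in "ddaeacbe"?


Input: "ddaeacbe"
Checking substrings for palindromes:
  [2:5] "aea" (len 3) => palindrome
  [0:2] "dd" (len 2) => palindrome
Longest palindromic substring: "aea" with length 3

3


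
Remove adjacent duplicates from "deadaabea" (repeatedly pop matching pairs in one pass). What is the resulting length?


Input: deadaabea
Stack-based adjacent duplicate removal:
  Read 'd': push. Stack: d
  Read 'e': push. Stack: de
  Read 'a': push. Stack: dea
  Read 'd': push. Stack: dead
  Read 'a': push. Stack: deada
  Read 'a': matches stack top 'a' => pop. Stack: dead
  Read 'b': push. Stack: deadb
  Read 'e': push. Stack: deadbe
  Read 'a': push. Stack: deadbea
Final stack: "deadbea" (length 7)

7


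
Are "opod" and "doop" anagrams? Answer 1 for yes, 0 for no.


Strings: "opod", "doop"
Sorted first:  doop
Sorted second: doop
Sorted forms match => anagrams

1


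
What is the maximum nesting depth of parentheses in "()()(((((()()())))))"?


Input: "()()(((((()()())))))"
Tracking depth:
  Position 0 '(': depth becomes 1
  Position 1 ')': depth becomes 0
  Position 2 '(': depth becomes 1
  Position 3 ')': depth becomes 0
  Position 4 '(': depth becomes 1
  Position 5 '(': depth becomes 2
  Position 6 '(': depth becomes 3
  Position 7 '(': depth becomes 4
  Position 8 '(': depth becomes 5
  Position 9 '(': depth becomes 6
  Position 10 ')': depth becomes 5
  Position 11 '(': depth becomes 6
  Position 12 ')': depth becomes 5
  Position 13 '(': depth becomes 6
  Position 14 ')': depth becomes 5
  Position 15 ')': depth becomes 4
  Position 16 ')': depth becomes 3
  Position 17 ')': depth becomes 2
  Position 18 ')': depth becomes 1
  Position 19 ')': depth becomes 0
Maximum depth reached: 6

6


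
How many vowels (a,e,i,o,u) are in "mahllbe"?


Input: mahllbe
Checking each character:
  'm' at position 0: consonant
  'a' at position 1: vowel (running total: 1)
  'h' at position 2: consonant
  'l' at position 3: consonant
  'l' at position 4: consonant
  'b' at position 5: consonant
  'e' at position 6: vowel (running total: 2)
Total vowels: 2

2


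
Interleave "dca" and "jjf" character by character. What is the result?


Interleaving "dca" and "jjf":
  Position 0: 'd' from first, 'j' from second => "dj"
  Position 1: 'c' from first, 'j' from second => "cj"
  Position 2: 'a' from first, 'f' from second => "af"
Result: djcjaf

djcjaf


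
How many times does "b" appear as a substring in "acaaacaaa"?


Searching for "b" in "acaaacaaa"
Scanning each position:
  Position 0: "a" => no
  Position 1: "c" => no
  Position 2: "a" => no
  Position 3: "a" => no
  Position 4: "a" => no
  Position 5: "c" => no
  Position 6: "a" => no
  Position 7: "a" => no
  Position 8: "a" => no
Total occurrences: 0

0


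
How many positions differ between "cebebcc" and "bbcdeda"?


Comparing "cebebcc" and "bbcdeda" position by position:
  Position 0: 'c' vs 'b' => DIFFER
  Position 1: 'e' vs 'b' => DIFFER
  Position 2: 'b' vs 'c' => DIFFER
  Position 3: 'e' vs 'd' => DIFFER
  Position 4: 'b' vs 'e' => DIFFER
  Position 5: 'c' vs 'd' => DIFFER
  Position 6: 'c' vs 'a' => DIFFER
Positions that differ: 7

7


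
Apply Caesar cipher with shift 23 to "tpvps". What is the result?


Caesar cipher: shift "tpvps" by 23
  't' (pos 19) + 23 = pos 16 = 'q'
  'p' (pos 15) + 23 = pos 12 = 'm'
  'v' (pos 21) + 23 = pos 18 = 's'
  'p' (pos 15) + 23 = pos 12 = 'm'
  's' (pos 18) + 23 = pos 15 = 'p'
Result: qmsmp

qmsmp


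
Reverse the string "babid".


Input: babid
Reading characters right to left:
  Position 4: 'd'
  Position 3: 'i'
  Position 2: 'b'
  Position 1: 'a'
  Position 0: 'b'
Reversed: dibab

dibab


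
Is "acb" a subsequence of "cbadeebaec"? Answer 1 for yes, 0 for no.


Check if "acb" is a subsequence of "cbadeebaec"
Greedy scan:
  Position 0 ('c'): no match needed
  Position 1 ('b'): no match needed
  Position 2 ('a'): matches sub[0] = 'a'
  Position 3 ('d'): no match needed
  Position 4 ('e'): no match needed
  Position 5 ('e'): no match needed
  Position 6 ('b'): no match needed
  Position 7 ('a'): no match needed
  Position 8 ('e'): no match needed
  Position 9 ('c'): matches sub[1] = 'c'
Only matched 2/3 characters => not a subsequence

0


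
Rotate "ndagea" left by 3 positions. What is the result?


Input: "ndagea", rotate left by 3
First 3 characters: "nda"
Remaining characters: "gea"
Concatenate remaining + first: "gea" + "nda" = "geanda"

geanda


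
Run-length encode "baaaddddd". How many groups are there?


Input: baaaddddd
Scanning for consecutive runs:
  Group 1: 'b' x 1 (positions 0-0)
  Group 2: 'a' x 3 (positions 1-3)
  Group 3: 'd' x 5 (positions 4-8)
Total groups: 3

3


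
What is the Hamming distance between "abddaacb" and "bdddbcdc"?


Comparing "abddaacb" and "bdddbcdc" position by position:
  Position 0: 'a' vs 'b' => differ
  Position 1: 'b' vs 'd' => differ
  Position 2: 'd' vs 'd' => same
  Position 3: 'd' vs 'd' => same
  Position 4: 'a' vs 'b' => differ
  Position 5: 'a' vs 'c' => differ
  Position 6: 'c' vs 'd' => differ
  Position 7: 'b' vs 'c' => differ
Total differences (Hamming distance): 6

6


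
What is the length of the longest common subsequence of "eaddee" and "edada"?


LCS of "eaddee" and "edada"
DP table:
           e    d    a    d    a
      0    0    0    0    0    0
  e   0    1    1    1    1    1
  a   0    1    1    2    2    2
  d   0    1    2    2    3    3
  d   0    1    2    2    3    3
  e   0    1    2    2    3    3
  e   0    1    2    2    3    3
LCS length = dp[6][5] = 3

3


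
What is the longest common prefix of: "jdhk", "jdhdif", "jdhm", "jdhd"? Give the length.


Words: jdhk, jdhdif, jdhm, jdhd
  Position 0: all 'j' => match
  Position 1: all 'd' => match
  Position 2: all 'h' => match
  Position 3: ('k', 'd', 'm', 'd') => mismatch, stop
LCP = "jdh" (length 3)

3


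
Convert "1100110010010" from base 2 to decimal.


Input: "1100110010010" in base 2
Positional expansion:
  Digit '1' (value 1) x 2^12 = 4096
  Digit '1' (value 1) x 2^11 = 2048
  Digit '0' (value 0) x 2^10 = 0
  Digit '0' (value 0) x 2^9 = 0
  Digit '1' (value 1) x 2^8 = 256
  Digit '1' (value 1) x 2^7 = 128
  Digit '0' (value 0) x 2^6 = 0
  Digit '0' (value 0) x 2^5 = 0
  Digit '1' (value 1) x 2^4 = 16
  Digit '0' (value 0) x 2^3 = 0
  Digit '0' (value 0) x 2^2 = 0
  Digit '1' (value 1) x 2^1 = 2
  Digit '0' (value 0) x 2^0 = 0
Sum = 6546

6546


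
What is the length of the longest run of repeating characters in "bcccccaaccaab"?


Input: "bcccccaaccaab"
Scanning for longest run:
  Position 1 ('c'): new char, reset run to 1
  Position 2 ('c'): continues run of 'c', length=2
  Position 3 ('c'): continues run of 'c', length=3
  Position 4 ('c'): continues run of 'c', length=4
  Position 5 ('c'): continues run of 'c', length=5
  Position 6 ('a'): new char, reset run to 1
  Position 7 ('a'): continues run of 'a', length=2
  Position 8 ('c'): new char, reset run to 1
  Position 9 ('c'): continues run of 'c', length=2
  Position 10 ('a'): new char, reset run to 1
  Position 11 ('a'): continues run of 'a', length=2
  Position 12 ('b'): new char, reset run to 1
Longest run: 'c' with length 5

5


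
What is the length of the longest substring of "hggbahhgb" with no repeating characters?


Input: "hggbahhgb"
Sliding window (track last position of each char):
  Position 0 ('h'): window [0,0] length 1 -- new best
  Position 1 ('g'): window [0,1] length 2 -- new best
  Position 2 ('g'): repeat (last at 1), move window start to 2
  Position 2 ('g'): window [2,2] length 1
  Position 3 ('b'): window [2,3] length 2
  Position 4 ('a'): window [2,4] length 3 -- new best
  Position 5 ('h'): window [2,5] length 4 -- new best
  Position 6 ('h'): repeat (last at 5), move window start to 6
  Position 6 ('h'): window [6,6] length 1
  Position 7 ('g'): window [6,7] length 2
  Position 8 ('b'): window [6,8] length 3
Longest substring with no repeats: "gbah" with length 4

4


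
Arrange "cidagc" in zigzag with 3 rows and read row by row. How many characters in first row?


Zigzag "cidagc" into 3 rows:
Placing characters:
  'c' => row 0
  'i' => row 1
  'd' => row 2
  'a' => row 1
  'g' => row 0
  'c' => row 1
Rows:
  Row 0: "cg"
  Row 1: "iac"
  Row 2: "d"
First row length: 2

2


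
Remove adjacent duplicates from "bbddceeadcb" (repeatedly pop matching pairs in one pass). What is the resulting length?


Input: bbddceeadcb
Stack-based adjacent duplicate removal:
  Read 'b': push. Stack: b
  Read 'b': matches stack top 'b' => pop. Stack: (empty)
  Read 'd': push. Stack: d
  Read 'd': matches stack top 'd' => pop. Stack: (empty)
  Read 'c': push. Stack: c
  Read 'e': push. Stack: ce
  Read 'e': matches stack top 'e' => pop. Stack: c
  Read 'a': push. Stack: ca
  Read 'd': push. Stack: cad
  Read 'c': push. Stack: cadc
  Read 'b': push. Stack: cadcb
Final stack: "cadcb" (length 5)

5


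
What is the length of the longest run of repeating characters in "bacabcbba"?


Input: "bacabcbba"
Scanning for longest run:
  Position 1 ('a'): new char, reset run to 1
  Position 2 ('c'): new char, reset run to 1
  Position 3 ('a'): new char, reset run to 1
  Position 4 ('b'): new char, reset run to 1
  Position 5 ('c'): new char, reset run to 1
  Position 6 ('b'): new char, reset run to 1
  Position 7 ('b'): continues run of 'b', length=2
  Position 8 ('a'): new char, reset run to 1
Longest run: 'b' with length 2

2


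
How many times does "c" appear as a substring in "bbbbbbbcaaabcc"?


Searching for "c" in "bbbbbbbcaaabcc"
Scanning each position:
  Position 0: "b" => no
  Position 1: "b" => no
  Position 2: "b" => no
  Position 3: "b" => no
  Position 4: "b" => no
  Position 5: "b" => no
  Position 6: "b" => no
  Position 7: "c" => MATCH
  Position 8: "a" => no
  Position 9: "a" => no
  Position 10: "a" => no
  Position 11: "b" => no
  Position 12: "c" => MATCH
  Position 13: "c" => MATCH
Total occurrences: 3

3


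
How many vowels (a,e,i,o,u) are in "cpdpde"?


Input: cpdpde
Checking each character:
  'c' at position 0: consonant
  'p' at position 1: consonant
  'd' at position 2: consonant
  'p' at position 3: consonant
  'd' at position 4: consonant
  'e' at position 5: vowel (running total: 1)
Total vowels: 1

1


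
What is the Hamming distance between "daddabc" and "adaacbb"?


Comparing "daddabc" and "adaacbb" position by position:
  Position 0: 'd' vs 'a' => differ
  Position 1: 'a' vs 'd' => differ
  Position 2: 'd' vs 'a' => differ
  Position 3: 'd' vs 'a' => differ
  Position 4: 'a' vs 'c' => differ
  Position 5: 'b' vs 'b' => same
  Position 6: 'c' vs 'b' => differ
Total differences (Hamming distance): 6

6


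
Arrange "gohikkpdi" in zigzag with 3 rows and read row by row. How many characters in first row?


Zigzag "gohikkpdi" into 3 rows:
Placing characters:
  'g' => row 0
  'o' => row 1
  'h' => row 2
  'i' => row 1
  'k' => row 0
  'k' => row 1
  'p' => row 2
  'd' => row 1
  'i' => row 0
Rows:
  Row 0: "gki"
  Row 1: "oikd"
  Row 2: "hp"
First row length: 3

3


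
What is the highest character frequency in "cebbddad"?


Input: cebbddad
Character counts:
  'a': 1
  'b': 2
  'c': 1
  'd': 3
  'e': 1
Maximum frequency: 3

3


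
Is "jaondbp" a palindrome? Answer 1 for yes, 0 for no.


Input: jaondbp
Reversed: pbdnoaj
  Compare pos 0 ('j') with pos 6 ('p'): MISMATCH
  Compare pos 1 ('a') with pos 5 ('b'): MISMATCH
  Compare pos 2 ('o') with pos 4 ('d'): MISMATCH
Result: not a palindrome

0


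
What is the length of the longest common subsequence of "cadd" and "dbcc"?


LCS of "cadd" and "dbcc"
DP table:
           d    b    c    c
      0    0    0    0    0
  c   0    0    0    1    1
  a   0    0    0    1    1
  d   0    1    1    1    1
  d   0    1    1    1    1
LCS length = dp[4][4] = 1

1


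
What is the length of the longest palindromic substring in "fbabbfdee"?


Input: "fbabbfdee"
Checking substrings for palindromes:
  [1:4] "bab" (len 3) => palindrome
  [3:5] "bb" (len 2) => palindrome
  [7:9] "ee" (len 2) => palindrome
Longest palindromic substring: "bab" with length 3

3


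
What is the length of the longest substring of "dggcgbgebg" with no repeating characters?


Input: "dggcgbgebg"
Sliding window (track last position of each char):
  Position 0 ('d'): window [0,0] length 1 -- new best
  Position 1 ('g'): window [0,1] length 2 -- new best
  Position 2 ('g'): repeat (last at 1), move window start to 2
  Position 2 ('g'): window [2,2] length 1
  Position 3 ('c'): window [2,3] length 2
  Position 4 ('g'): repeat (last at 2), move window start to 3
  Position 4 ('g'): window [3,4] length 2
  Position 5 ('b'): window [3,5] length 3 -- new best
  Position 6 ('g'): repeat (last at 4), move window start to 5
  Position 6 ('g'): window [5,6] length 2
  Position 7 ('e'): window [5,7] length 3
  Position 8 ('b'): repeat (last at 5), move window start to 6
  Position 8 ('b'): window [6,8] length 3
  Position 9 ('g'): repeat (last at 6), move window start to 7
  Position 9 ('g'): window [7,9] length 3
Longest substring with no repeats: "cgb" with length 3

3


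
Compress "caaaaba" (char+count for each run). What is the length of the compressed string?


Input: caaaaba
Runs:
  'c' x 1 => "c1"
  'a' x 4 => "a4"
  'b' x 1 => "b1"
  'a' x 1 => "a1"
Compressed: "c1a4b1a1"
Compressed length: 8

8


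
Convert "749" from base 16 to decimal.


Input: "749" in base 16
Positional expansion:
  Digit '7' (value 7) x 16^2 = 1792
  Digit '4' (value 4) x 16^1 = 64
  Digit '9' (value 9) x 16^0 = 9
Sum = 1865

1865


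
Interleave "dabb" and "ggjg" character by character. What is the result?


Interleaving "dabb" and "ggjg":
  Position 0: 'd' from first, 'g' from second => "dg"
  Position 1: 'a' from first, 'g' from second => "ag"
  Position 2: 'b' from first, 'j' from second => "bj"
  Position 3: 'b' from first, 'g' from second => "bg"
Result: dgagbjbg

dgagbjbg


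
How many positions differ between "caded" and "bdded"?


Comparing "caded" and "bdded" position by position:
  Position 0: 'c' vs 'b' => DIFFER
  Position 1: 'a' vs 'd' => DIFFER
  Position 2: 'd' vs 'd' => same
  Position 3: 'e' vs 'e' => same
  Position 4: 'd' vs 'd' => same
Positions that differ: 2

2


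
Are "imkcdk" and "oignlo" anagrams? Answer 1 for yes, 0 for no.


Strings: "imkcdk", "oignlo"
Sorted first:  cdikkm
Sorted second: gilnoo
Differ at position 0: 'c' vs 'g' => not anagrams

0


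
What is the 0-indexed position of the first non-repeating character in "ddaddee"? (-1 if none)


Input: ddaddee
Character frequencies:
  'a': 1
  'd': 4
  'e': 2
Scanning left to right for freq == 1:
  Position 0 ('d'): freq=4, skip
  Position 1 ('d'): freq=4, skip
  Position 2 ('a'): unique! => answer = 2

2


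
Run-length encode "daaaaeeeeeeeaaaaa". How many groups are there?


Input: daaaaeeeeeeeaaaaa
Scanning for consecutive runs:
  Group 1: 'd' x 1 (positions 0-0)
  Group 2: 'a' x 4 (positions 1-4)
  Group 3: 'e' x 7 (positions 5-11)
  Group 4: 'a' x 5 (positions 12-16)
Total groups: 4

4


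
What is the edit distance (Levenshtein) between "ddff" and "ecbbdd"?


Computing edit distance: "ddff" -> "ecbbdd"
DP table:
           e    c    b    b    d    d
      0    1    2    3    4    5    6
  d   1    1    2    3    4    4    5
  d   2    2    2    3    4    4    4
  f   3    3    3    3    4    5    5
  f   4    4    4    4    4    5    6
Edit distance = dp[4][6] = 6

6


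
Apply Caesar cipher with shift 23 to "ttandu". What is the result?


Caesar cipher: shift "ttandu" by 23
  't' (pos 19) + 23 = pos 16 = 'q'
  't' (pos 19) + 23 = pos 16 = 'q'
  'a' (pos 0) + 23 = pos 23 = 'x'
  'n' (pos 13) + 23 = pos 10 = 'k'
  'd' (pos 3) + 23 = pos 0 = 'a'
  'u' (pos 20) + 23 = pos 17 = 'r'
Result: qqxkar

qqxkar


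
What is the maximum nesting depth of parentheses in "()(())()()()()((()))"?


Input: "()(())()()()()((()))"
Tracking depth:
  Position 0 '(': depth becomes 1
  Position 1 ')': depth becomes 0
  Position 2 '(': depth becomes 1
  Position 3 '(': depth becomes 2
  Position 4 ')': depth becomes 1
  Position 5 ')': depth becomes 0
  Position 6 '(': depth becomes 1
  Position 7 ')': depth becomes 0
  Position 8 '(': depth becomes 1
  Position 9 ')': depth becomes 0
  Position 10 '(': depth becomes 1
  Position 11 ')': depth becomes 0
  Position 12 '(': depth becomes 1
  Position 13 ')': depth becomes 0
  Position 14 '(': depth becomes 1
  Position 15 '(': depth becomes 2
  Position 16 '(': depth becomes 3
  Position 17 ')': depth becomes 2
  Position 18 ')': depth becomes 1
  Position 19 ')': depth becomes 0
Maximum depth reached: 3

3


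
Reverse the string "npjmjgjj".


Input: npjmjgjj
Reading characters right to left:
  Position 7: 'j'
  Position 6: 'j'
  Position 5: 'g'
  Position 4: 'j'
  Position 3: 'm'
  Position 2: 'j'
  Position 1: 'p'
  Position 0: 'n'
Reversed: jjgjmjpn

jjgjmjpn


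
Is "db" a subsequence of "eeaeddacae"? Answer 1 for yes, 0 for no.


Check if "db" is a subsequence of "eeaeddacae"
Greedy scan:
  Position 0 ('e'): no match needed
  Position 1 ('e'): no match needed
  Position 2 ('a'): no match needed
  Position 3 ('e'): no match needed
  Position 4 ('d'): matches sub[0] = 'd'
  Position 5 ('d'): no match needed
  Position 6 ('a'): no match needed
  Position 7 ('c'): no match needed
  Position 8 ('a'): no match needed
  Position 9 ('e'): no match needed
Only matched 1/2 characters => not a subsequence

0


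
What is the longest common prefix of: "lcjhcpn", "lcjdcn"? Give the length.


Words: lcjhcpn, lcjdcn
  Position 0: all 'l' => match
  Position 1: all 'c' => match
  Position 2: all 'j' => match
  Position 3: ('h', 'd') => mismatch, stop
LCP = "lcj" (length 3)

3


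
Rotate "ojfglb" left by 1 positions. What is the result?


Input: "ojfglb", rotate left by 1
First 1 characters: "o"
Remaining characters: "jfglb"
Concatenate remaining + first: "jfglb" + "o" = "jfglbo"

jfglbo


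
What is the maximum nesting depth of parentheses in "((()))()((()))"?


Input: "((()))()((()))"
Tracking depth:
  Position 0 '(': depth becomes 1
  Position 1 '(': depth becomes 2
  Position 2 '(': depth becomes 3
  Position 3 ')': depth becomes 2
  Position 4 ')': depth becomes 1
  Position 5 ')': depth becomes 0
  Position 6 '(': depth becomes 1
  Position 7 ')': depth becomes 0
  Position 8 '(': depth becomes 1
  Position 9 '(': depth becomes 2
  Position 10 '(': depth becomes 3
  Position 11 ')': depth becomes 2
  Position 12 ')': depth becomes 1
  Position 13 ')': depth becomes 0
Maximum depth reached: 3

3


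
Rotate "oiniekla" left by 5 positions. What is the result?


Input: "oiniekla", rotate left by 5
First 5 characters: "oinie"
Remaining characters: "kla"
Concatenate remaining + first: "kla" + "oinie" = "klaoinie"

klaoinie


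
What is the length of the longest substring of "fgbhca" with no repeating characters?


Input: "fgbhca"
Sliding window (track last position of each char):
  Position 0 ('f'): window [0,0] length 1 -- new best
  Position 1 ('g'): window [0,1] length 2 -- new best
  Position 2 ('b'): window [0,2] length 3 -- new best
  Position 3 ('h'): window [0,3] length 4 -- new best
  Position 4 ('c'): window [0,4] length 5 -- new best
  Position 5 ('a'): window [0,5] length 6 -- new best
Longest substring with no repeats: "fgbhca" with length 6

6


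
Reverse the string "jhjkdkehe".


Input: jhjkdkehe
Reading characters right to left:
  Position 8: 'e'
  Position 7: 'h'
  Position 6: 'e'
  Position 5: 'k'
  Position 4: 'd'
  Position 3: 'k'
  Position 2: 'j'
  Position 1: 'h'
  Position 0: 'j'
Reversed: ehekdkjhj

ehekdkjhj


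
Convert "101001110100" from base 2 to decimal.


Input: "101001110100" in base 2
Positional expansion:
  Digit '1' (value 1) x 2^11 = 2048
  Digit '0' (value 0) x 2^10 = 0
  Digit '1' (value 1) x 2^9 = 512
  Digit '0' (value 0) x 2^8 = 0
  Digit '0' (value 0) x 2^7 = 0
  Digit '1' (value 1) x 2^6 = 64
  Digit '1' (value 1) x 2^5 = 32
  Digit '1' (value 1) x 2^4 = 16
  Digit '0' (value 0) x 2^3 = 0
  Digit '1' (value 1) x 2^2 = 4
  Digit '0' (value 0) x 2^1 = 0
  Digit '0' (value 0) x 2^0 = 0
Sum = 2676

2676


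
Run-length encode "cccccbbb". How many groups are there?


Input: cccccbbb
Scanning for consecutive runs:
  Group 1: 'c' x 5 (positions 0-4)
  Group 2: 'b' x 3 (positions 5-7)
Total groups: 2

2


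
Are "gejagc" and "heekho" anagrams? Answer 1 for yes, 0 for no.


Strings: "gejagc", "heekho"
Sorted first:  aceggj
Sorted second: eehhko
Differ at position 0: 'a' vs 'e' => not anagrams

0


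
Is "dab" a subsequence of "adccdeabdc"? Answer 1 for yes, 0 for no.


Check if "dab" is a subsequence of "adccdeabdc"
Greedy scan:
  Position 0 ('a'): no match needed
  Position 1 ('d'): matches sub[0] = 'd'
  Position 2 ('c'): no match needed
  Position 3 ('c'): no match needed
  Position 4 ('d'): no match needed
  Position 5 ('e'): no match needed
  Position 6 ('a'): matches sub[1] = 'a'
  Position 7 ('b'): matches sub[2] = 'b'
  Position 8 ('d'): no match needed
  Position 9 ('c'): no match needed
All 3 characters matched => is a subsequence

1


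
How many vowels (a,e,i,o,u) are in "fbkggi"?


Input: fbkggi
Checking each character:
  'f' at position 0: consonant
  'b' at position 1: consonant
  'k' at position 2: consonant
  'g' at position 3: consonant
  'g' at position 4: consonant
  'i' at position 5: vowel (running total: 1)
Total vowels: 1

1


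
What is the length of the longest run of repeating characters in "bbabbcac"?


Input: "bbabbcac"
Scanning for longest run:
  Position 1 ('b'): continues run of 'b', length=2
  Position 2 ('a'): new char, reset run to 1
  Position 3 ('b'): new char, reset run to 1
  Position 4 ('b'): continues run of 'b', length=2
  Position 5 ('c'): new char, reset run to 1
  Position 6 ('a'): new char, reset run to 1
  Position 7 ('c'): new char, reset run to 1
Longest run: 'b' with length 2

2


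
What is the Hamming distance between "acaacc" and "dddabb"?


Comparing "acaacc" and "dddabb" position by position:
  Position 0: 'a' vs 'd' => differ
  Position 1: 'c' vs 'd' => differ
  Position 2: 'a' vs 'd' => differ
  Position 3: 'a' vs 'a' => same
  Position 4: 'c' vs 'b' => differ
  Position 5: 'c' vs 'b' => differ
Total differences (Hamming distance): 5

5


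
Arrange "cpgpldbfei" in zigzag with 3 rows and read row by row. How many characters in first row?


Zigzag "cpgpldbfei" into 3 rows:
Placing characters:
  'c' => row 0
  'p' => row 1
  'g' => row 2
  'p' => row 1
  'l' => row 0
  'd' => row 1
  'b' => row 2
  'f' => row 1
  'e' => row 0
  'i' => row 1
Rows:
  Row 0: "cle"
  Row 1: "ppdfi"
  Row 2: "gb"
First row length: 3

3


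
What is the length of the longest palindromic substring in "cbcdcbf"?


Input: "cbcdcbf"
Checking substrings for palindromes:
  [1:6] "bcdcb" (len 5) => palindrome
  [0:3] "cbc" (len 3) => palindrome
  [2:5] "cdc" (len 3) => palindrome
Longest palindromic substring: "bcdcb" with length 5

5


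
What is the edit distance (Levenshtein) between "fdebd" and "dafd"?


Computing edit distance: "fdebd" -> "dafd"
DP table:
           d    a    f    d
      0    1    2    3    4
  f   1    1    2    2    3
  d   2    1    2    3    2
  e   3    2    2    3    3
  b   4    3    3    3    4
  d   5    4    4    4    3
Edit distance = dp[5][4] = 3

3


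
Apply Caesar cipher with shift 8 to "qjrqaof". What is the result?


Caesar cipher: shift "qjrqaof" by 8
  'q' (pos 16) + 8 = pos 24 = 'y'
  'j' (pos 9) + 8 = pos 17 = 'r'
  'r' (pos 17) + 8 = pos 25 = 'z'
  'q' (pos 16) + 8 = pos 24 = 'y'
  'a' (pos 0) + 8 = pos 8 = 'i'
  'o' (pos 14) + 8 = pos 22 = 'w'
  'f' (pos 5) + 8 = pos 13 = 'n'
Result: yrzyiwn

yrzyiwn


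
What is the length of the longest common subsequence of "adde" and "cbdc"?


LCS of "adde" and "cbdc"
DP table:
           c    b    d    c
      0    0    0    0    0
  a   0    0    0    0    0
  d   0    0    0    1    1
  d   0    0    0    1    1
  e   0    0    0    1    1
LCS length = dp[4][4] = 1

1


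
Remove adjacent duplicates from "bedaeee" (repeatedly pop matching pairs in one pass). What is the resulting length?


Input: bedaeee
Stack-based adjacent duplicate removal:
  Read 'b': push. Stack: b
  Read 'e': push. Stack: be
  Read 'd': push. Stack: bed
  Read 'a': push. Stack: beda
  Read 'e': push. Stack: bedae
  Read 'e': matches stack top 'e' => pop. Stack: beda
  Read 'e': push. Stack: bedae
Final stack: "bedae" (length 5)

5


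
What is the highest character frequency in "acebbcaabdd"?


Input: acebbcaabdd
Character counts:
  'a': 3
  'b': 3
  'c': 2
  'd': 2
  'e': 1
Maximum frequency: 3

3


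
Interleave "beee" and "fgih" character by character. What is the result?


Interleaving "beee" and "fgih":
  Position 0: 'b' from first, 'f' from second => "bf"
  Position 1: 'e' from first, 'g' from second => "eg"
  Position 2: 'e' from first, 'i' from second => "ei"
  Position 3: 'e' from first, 'h' from second => "eh"
Result: bfegeieh

bfegeieh


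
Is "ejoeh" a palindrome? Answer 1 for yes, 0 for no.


Input: ejoeh
Reversed: heoje
  Compare pos 0 ('e') with pos 4 ('h'): MISMATCH
  Compare pos 1 ('j') with pos 3 ('e'): MISMATCH
Result: not a palindrome

0


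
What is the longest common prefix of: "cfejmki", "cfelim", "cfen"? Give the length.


Words: cfejmki, cfelim, cfen
  Position 0: all 'c' => match
  Position 1: all 'f' => match
  Position 2: all 'e' => match
  Position 3: ('j', 'l', 'n') => mismatch, stop
LCP = "cfe" (length 3)

3


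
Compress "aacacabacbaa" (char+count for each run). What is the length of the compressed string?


Input: aacacabacbaa
Runs:
  'a' x 2 => "a2"
  'c' x 1 => "c1"
  'a' x 1 => "a1"
  'c' x 1 => "c1"
  'a' x 1 => "a1"
  'b' x 1 => "b1"
  'a' x 1 => "a1"
  'c' x 1 => "c1"
  'b' x 1 => "b1"
  'a' x 2 => "a2"
Compressed: "a2c1a1c1a1b1a1c1b1a2"
Compressed length: 20

20


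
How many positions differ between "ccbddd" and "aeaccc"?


Comparing "ccbddd" and "aeaccc" position by position:
  Position 0: 'c' vs 'a' => DIFFER
  Position 1: 'c' vs 'e' => DIFFER
  Position 2: 'b' vs 'a' => DIFFER
  Position 3: 'd' vs 'c' => DIFFER
  Position 4: 'd' vs 'c' => DIFFER
  Position 5: 'd' vs 'c' => DIFFER
Positions that differ: 6

6


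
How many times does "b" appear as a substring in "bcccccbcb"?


Searching for "b" in "bcccccbcb"
Scanning each position:
  Position 0: "b" => MATCH
  Position 1: "c" => no
  Position 2: "c" => no
  Position 3: "c" => no
  Position 4: "c" => no
  Position 5: "c" => no
  Position 6: "b" => MATCH
  Position 7: "c" => no
  Position 8: "b" => MATCH
Total occurrences: 3

3


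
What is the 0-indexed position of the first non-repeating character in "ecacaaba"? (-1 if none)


Input: ecacaaba
Character frequencies:
  'a': 4
  'b': 1
  'c': 2
  'e': 1
Scanning left to right for freq == 1:
  Position 0 ('e'): unique! => answer = 0

0


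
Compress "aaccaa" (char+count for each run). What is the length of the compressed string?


Input: aaccaa
Runs:
  'a' x 2 => "a2"
  'c' x 2 => "c2"
  'a' x 2 => "a2"
Compressed: "a2c2a2"
Compressed length: 6

6


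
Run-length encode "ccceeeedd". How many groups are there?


Input: ccceeeedd
Scanning for consecutive runs:
  Group 1: 'c' x 3 (positions 0-2)
  Group 2: 'e' x 4 (positions 3-6)
  Group 3: 'd' x 2 (positions 7-8)
Total groups: 3

3


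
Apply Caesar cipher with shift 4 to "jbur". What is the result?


Caesar cipher: shift "jbur" by 4
  'j' (pos 9) + 4 = pos 13 = 'n'
  'b' (pos 1) + 4 = pos 5 = 'f'
  'u' (pos 20) + 4 = pos 24 = 'y'
  'r' (pos 17) + 4 = pos 21 = 'v'
Result: nfyv

nfyv


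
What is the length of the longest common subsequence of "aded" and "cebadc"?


LCS of "aded" and "cebadc"
DP table:
           c    e    b    a    d    c
      0    0    0    0    0    0    0
  a   0    0    0    0    1    1    1
  d   0    0    0    0    1    2    2
  e   0    0    1    1    1    2    2
  d   0    0    1    1    1    2    2
LCS length = dp[4][6] = 2

2


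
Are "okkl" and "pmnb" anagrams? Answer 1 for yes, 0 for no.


Strings: "okkl", "pmnb"
Sorted first:  kklo
Sorted second: bmnp
Differ at position 0: 'k' vs 'b' => not anagrams

0


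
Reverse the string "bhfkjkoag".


Input: bhfkjkoag
Reading characters right to left:
  Position 8: 'g'
  Position 7: 'a'
  Position 6: 'o'
  Position 5: 'k'
  Position 4: 'j'
  Position 3: 'k'
  Position 2: 'f'
  Position 1: 'h'
  Position 0: 'b'
Reversed: gaokjkfhb

gaokjkfhb


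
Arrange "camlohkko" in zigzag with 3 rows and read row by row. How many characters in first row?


Zigzag "camlohkko" into 3 rows:
Placing characters:
  'c' => row 0
  'a' => row 1
  'm' => row 2
  'l' => row 1
  'o' => row 0
  'h' => row 1
  'k' => row 2
  'k' => row 1
  'o' => row 0
Rows:
  Row 0: "coo"
  Row 1: "alhk"
  Row 2: "mk"
First row length: 3

3


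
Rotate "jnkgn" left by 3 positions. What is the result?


Input: "jnkgn", rotate left by 3
First 3 characters: "jnk"
Remaining characters: "gn"
Concatenate remaining + first: "gn" + "jnk" = "gnjnk"

gnjnk


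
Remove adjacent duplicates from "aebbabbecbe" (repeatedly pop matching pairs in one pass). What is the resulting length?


Input: aebbabbecbe
Stack-based adjacent duplicate removal:
  Read 'a': push. Stack: a
  Read 'e': push. Stack: ae
  Read 'b': push. Stack: aeb
  Read 'b': matches stack top 'b' => pop. Stack: ae
  Read 'a': push. Stack: aea
  Read 'b': push. Stack: aeab
  Read 'b': matches stack top 'b' => pop. Stack: aea
  Read 'e': push. Stack: aeae
  Read 'c': push. Stack: aeaec
  Read 'b': push. Stack: aeaecb
  Read 'e': push. Stack: aeaecbe
Final stack: "aeaecbe" (length 7)

7
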